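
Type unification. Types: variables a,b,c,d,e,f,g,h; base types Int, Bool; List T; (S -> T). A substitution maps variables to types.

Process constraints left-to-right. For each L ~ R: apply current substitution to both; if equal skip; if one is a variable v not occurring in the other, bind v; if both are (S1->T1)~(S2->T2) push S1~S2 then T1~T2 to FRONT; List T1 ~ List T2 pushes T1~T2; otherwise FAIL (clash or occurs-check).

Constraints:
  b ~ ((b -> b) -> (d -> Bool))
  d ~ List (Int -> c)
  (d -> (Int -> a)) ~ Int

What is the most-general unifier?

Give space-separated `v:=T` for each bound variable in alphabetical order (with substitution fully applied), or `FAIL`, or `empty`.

step 1: unify b ~ ((b -> b) -> (d -> Bool))  [subst: {-} | 2 pending]
  occurs-check fail: b in ((b -> b) -> (d -> Bool))

Answer: FAIL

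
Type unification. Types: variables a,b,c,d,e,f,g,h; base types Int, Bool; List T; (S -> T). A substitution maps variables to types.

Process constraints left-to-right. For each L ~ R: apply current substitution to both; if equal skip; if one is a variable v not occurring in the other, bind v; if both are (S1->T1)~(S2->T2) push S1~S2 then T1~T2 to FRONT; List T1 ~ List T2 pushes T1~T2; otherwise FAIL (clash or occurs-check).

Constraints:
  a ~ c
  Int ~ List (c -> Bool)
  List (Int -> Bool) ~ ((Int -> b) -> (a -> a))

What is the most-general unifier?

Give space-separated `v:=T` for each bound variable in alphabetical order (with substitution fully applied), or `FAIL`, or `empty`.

step 1: unify a ~ c  [subst: {-} | 2 pending]
  bind a := c
step 2: unify Int ~ List (c -> Bool)  [subst: {a:=c} | 1 pending]
  clash: Int vs List (c -> Bool)

Answer: FAIL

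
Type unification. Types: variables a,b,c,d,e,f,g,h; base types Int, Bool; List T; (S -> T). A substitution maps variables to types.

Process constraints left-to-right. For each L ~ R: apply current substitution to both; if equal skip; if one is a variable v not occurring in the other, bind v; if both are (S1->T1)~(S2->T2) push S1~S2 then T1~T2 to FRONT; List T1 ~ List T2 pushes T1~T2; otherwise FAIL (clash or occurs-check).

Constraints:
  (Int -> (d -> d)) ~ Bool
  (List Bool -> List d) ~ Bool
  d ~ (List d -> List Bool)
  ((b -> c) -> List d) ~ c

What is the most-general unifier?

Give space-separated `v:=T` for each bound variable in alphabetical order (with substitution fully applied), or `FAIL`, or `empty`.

Answer: FAIL

Derivation:
step 1: unify (Int -> (d -> d)) ~ Bool  [subst: {-} | 3 pending]
  clash: (Int -> (d -> d)) vs Bool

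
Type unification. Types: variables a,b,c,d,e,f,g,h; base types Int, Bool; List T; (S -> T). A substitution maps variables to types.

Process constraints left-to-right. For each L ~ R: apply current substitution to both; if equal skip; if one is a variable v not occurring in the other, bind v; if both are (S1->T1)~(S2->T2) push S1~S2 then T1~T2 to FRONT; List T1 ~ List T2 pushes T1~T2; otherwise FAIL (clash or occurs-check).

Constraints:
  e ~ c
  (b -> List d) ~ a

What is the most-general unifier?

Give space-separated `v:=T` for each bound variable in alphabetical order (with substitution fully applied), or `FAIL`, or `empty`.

Answer: a:=(b -> List d) e:=c

Derivation:
step 1: unify e ~ c  [subst: {-} | 1 pending]
  bind e := c
step 2: unify (b -> List d) ~ a  [subst: {e:=c} | 0 pending]
  bind a := (b -> List d)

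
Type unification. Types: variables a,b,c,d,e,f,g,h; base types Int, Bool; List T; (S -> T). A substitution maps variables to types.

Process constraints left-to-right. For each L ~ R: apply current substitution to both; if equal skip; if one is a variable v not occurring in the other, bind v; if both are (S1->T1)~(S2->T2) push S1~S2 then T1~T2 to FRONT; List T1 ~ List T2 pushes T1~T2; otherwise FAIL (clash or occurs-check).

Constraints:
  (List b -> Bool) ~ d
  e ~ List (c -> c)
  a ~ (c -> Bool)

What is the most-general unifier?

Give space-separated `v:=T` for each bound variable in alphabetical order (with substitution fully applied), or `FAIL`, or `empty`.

Answer: a:=(c -> Bool) d:=(List b -> Bool) e:=List (c -> c)

Derivation:
step 1: unify (List b -> Bool) ~ d  [subst: {-} | 2 pending]
  bind d := (List b -> Bool)
step 2: unify e ~ List (c -> c)  [subst: {d:=(List b -> Bool)} | 1 pending]
  bind e := List (c -> c)
step 3: unify a ~ (c -> Bool)  [subst: {d:=(List b -> Bool), e:=List (c -> c)} | 0 pending]
  bind a := (c -> Bool)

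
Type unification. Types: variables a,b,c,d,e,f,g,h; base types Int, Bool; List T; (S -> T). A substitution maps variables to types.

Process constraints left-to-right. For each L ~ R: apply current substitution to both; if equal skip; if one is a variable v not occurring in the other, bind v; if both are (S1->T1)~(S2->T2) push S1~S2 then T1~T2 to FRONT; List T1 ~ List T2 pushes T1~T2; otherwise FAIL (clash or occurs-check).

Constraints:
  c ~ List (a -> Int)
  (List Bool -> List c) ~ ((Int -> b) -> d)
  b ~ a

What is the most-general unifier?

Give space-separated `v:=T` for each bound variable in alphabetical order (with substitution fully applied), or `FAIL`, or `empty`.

step 1: unify c ~ List (a -> Int)  [subst: {-} | 2 pending]
  bind c := List (a -> Int)
step 2: unify (List Bool -> List List (a -> Int)) ~ ((Int -> b) -> d)  [subst: {c:=List (a -> Int)} | 1 pending]
  -> decompose arrow: push List Bool~(Int -> b), List List (a -> Int)~d
step 3: unify List Bool ~ (Int -> b)  [subst: {c:=List (a -> Int)} | 2 pending]
  clash: List Bool vs (Int -> b)

Answer: FAIL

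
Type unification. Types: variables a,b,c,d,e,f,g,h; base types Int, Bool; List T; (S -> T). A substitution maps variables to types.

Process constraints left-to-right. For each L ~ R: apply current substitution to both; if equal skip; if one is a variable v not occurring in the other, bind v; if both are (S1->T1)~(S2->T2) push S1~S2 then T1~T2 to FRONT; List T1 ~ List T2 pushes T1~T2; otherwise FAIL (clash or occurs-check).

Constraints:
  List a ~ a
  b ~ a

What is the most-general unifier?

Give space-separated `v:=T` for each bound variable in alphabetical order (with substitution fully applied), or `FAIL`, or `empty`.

Answer: FAIL

Derivation:
step 1: unify List a ~ a  [subst: {-} | 1 pending]
  occurs-check fail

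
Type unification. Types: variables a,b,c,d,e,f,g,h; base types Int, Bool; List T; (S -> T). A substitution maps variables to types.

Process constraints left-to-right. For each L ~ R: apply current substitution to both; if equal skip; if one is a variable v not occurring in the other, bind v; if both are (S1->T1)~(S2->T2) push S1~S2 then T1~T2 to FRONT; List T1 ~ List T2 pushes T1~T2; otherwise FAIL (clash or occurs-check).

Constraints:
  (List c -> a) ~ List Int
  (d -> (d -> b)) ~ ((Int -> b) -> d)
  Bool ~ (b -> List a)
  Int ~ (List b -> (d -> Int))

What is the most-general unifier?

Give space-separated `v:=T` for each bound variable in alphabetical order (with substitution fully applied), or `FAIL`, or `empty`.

step 1: unify (List c -> a) ~ List Int  [subst: {-} | 3 pending]
  clash: (List c -> a) vs List Int

Answer: FAIL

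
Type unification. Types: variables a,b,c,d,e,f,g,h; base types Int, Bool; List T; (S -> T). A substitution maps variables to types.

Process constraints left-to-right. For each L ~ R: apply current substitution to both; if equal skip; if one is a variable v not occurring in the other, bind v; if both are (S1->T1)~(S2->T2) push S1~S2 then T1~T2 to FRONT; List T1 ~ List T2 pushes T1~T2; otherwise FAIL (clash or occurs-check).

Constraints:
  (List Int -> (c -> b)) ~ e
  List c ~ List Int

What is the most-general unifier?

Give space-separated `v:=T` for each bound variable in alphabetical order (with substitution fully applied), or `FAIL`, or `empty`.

Answer: c:=Int e:=(List Int -> (Int -> b))

Derivation:
step 1: unify (List Int -> (c -> b)) ~ e  [subst: {-} | 1 pending]
  bind e := (List Int -> (c -> b))
step 2: unify List c ~ List Int  [subst: {e:=(List Int -> (c -> b))} | 0 pending]
  -> decompose List: push c~Int
step 3: unify c ~ Int  [subst: {e:=(List Int -> (c -> b))} | 0 pending]
  bind c := Int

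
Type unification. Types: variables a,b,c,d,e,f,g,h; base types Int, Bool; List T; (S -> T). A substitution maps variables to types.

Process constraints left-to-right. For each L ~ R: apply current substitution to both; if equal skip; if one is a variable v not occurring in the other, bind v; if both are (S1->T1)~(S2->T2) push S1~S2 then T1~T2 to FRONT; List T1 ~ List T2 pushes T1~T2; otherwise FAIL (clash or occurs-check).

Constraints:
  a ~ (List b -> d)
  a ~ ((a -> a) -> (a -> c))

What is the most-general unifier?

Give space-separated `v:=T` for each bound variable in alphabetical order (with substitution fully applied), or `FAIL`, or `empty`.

step 1: unify a ~ (List b -> d)  [subst: {-} | 1 pending]
  bind a := (List b -> d)
step 2: unify (List b -> d) ~ (((List b -> d) -> (List b -> d)) -> ((List b -> d) -> c))  [subst: {a:=(List b -> d)} | 0 pending]
  -> decompose arrow: push List b~((List b -> d) -> (List b -> d)), d~((List b -> d) -> c)
step 3: unify List b ~ ((List b -> d) -> (List b -> d))  [subst: {a:=(List b -> d)} | 1 pending]
  clash: List b vs ((List b -> d) -> (List b -> d))

Answer: FAIL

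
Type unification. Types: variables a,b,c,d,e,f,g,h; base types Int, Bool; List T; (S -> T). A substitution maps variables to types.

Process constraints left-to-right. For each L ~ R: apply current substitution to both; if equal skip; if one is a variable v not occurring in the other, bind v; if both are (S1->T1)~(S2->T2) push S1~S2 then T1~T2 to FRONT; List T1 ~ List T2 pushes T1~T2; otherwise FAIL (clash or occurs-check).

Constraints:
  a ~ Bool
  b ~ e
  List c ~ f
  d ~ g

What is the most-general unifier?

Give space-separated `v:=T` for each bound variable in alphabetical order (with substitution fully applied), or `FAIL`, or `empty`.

step 1: unify a ~ Bool  [subst: {-} | 3 pending]
  bind a := Bool
step 2: unify b ~ e  [subst: {a:=Bool} | 2 pending]
  bind b := e
step 3: unify List c ~ f  [subst: {a:=Bool, b:=e} | 1 pending]
  bind f := List c
step 4: unify d ~ g  [subst: {a:=Bool, b:=e, f:=List c} | 0 pending]
  bind d := g

Answer: a:=Bool b:=e d:=g f:=List c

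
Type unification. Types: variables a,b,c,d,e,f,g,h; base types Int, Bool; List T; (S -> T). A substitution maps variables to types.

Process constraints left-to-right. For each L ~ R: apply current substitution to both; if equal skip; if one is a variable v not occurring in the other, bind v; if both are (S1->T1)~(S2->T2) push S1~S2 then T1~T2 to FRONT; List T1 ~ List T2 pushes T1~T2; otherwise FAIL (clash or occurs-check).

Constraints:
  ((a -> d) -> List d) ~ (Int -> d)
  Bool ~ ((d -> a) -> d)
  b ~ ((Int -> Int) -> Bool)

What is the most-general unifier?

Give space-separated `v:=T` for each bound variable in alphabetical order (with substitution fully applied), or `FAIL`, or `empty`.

step 1: unify ((a -> d) -> List d) ~ (Int -> d)  [subst: {-} | 2 pending]
  -> decompose arrow: push (a -> d)~Int, List d~d
step 2: unify (a -> d) ~ Int  [subst: {-} | 3 pending]
  clash: (a -> d) vs Int

Answer: FAIL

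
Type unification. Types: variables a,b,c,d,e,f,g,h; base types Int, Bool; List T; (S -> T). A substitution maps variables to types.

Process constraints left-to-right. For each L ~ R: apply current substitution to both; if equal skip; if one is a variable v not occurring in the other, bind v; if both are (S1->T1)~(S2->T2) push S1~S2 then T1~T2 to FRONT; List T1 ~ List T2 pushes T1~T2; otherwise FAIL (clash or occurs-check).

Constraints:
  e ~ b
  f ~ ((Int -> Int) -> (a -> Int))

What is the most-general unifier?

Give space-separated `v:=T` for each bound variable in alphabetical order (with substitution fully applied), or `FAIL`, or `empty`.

Answer: e:=b f:=((Int -> Int) -> (a -> Int))

Derivation:
step 1: unify e ~ b  [subst: {-} | 1 pending]
  bind e := b
step 2: unify f ~ ((Int -> Int) -> (a -> Int))  [subst: {e:=b} | 0 pending]
  bind f := ((Int -> Int) -> (a -> Int))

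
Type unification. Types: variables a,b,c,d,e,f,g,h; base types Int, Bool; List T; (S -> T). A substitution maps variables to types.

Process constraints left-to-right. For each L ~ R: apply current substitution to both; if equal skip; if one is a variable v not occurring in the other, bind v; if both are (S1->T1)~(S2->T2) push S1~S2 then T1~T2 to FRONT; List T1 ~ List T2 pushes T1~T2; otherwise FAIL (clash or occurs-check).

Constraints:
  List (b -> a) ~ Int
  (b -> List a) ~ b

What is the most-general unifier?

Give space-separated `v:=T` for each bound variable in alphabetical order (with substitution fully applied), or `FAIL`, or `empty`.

Answer: FAIL

Derivation:
step 1: unify List (b -> a) ~ Int  [subst: {-} | 1 pending]
  clash: List (b -> a) vs Int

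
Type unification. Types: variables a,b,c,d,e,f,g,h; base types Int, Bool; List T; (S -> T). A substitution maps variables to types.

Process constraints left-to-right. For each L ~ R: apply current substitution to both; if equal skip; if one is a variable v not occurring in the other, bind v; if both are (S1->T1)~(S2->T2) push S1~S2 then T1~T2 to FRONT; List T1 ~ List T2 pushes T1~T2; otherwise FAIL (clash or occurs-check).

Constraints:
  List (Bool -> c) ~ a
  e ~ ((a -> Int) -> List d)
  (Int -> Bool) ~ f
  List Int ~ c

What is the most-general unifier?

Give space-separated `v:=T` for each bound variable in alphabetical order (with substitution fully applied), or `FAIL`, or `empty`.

step 1: unify List (Bool -> c) ~ a  [subst: {-} | 3 pending]
  bind a := List (Bool -> c)
step 2: unify e ~ ((List (Bool -> c) -> Int) -> List d)  [subst: {a:=List (Bool -> c)} | 2 pending]
  bind e := ((List (Bool -> c) -> Int) -> List d)
step 3: unify (Int -> Bool) ~ f  [subst: {a:=List (Bool -> c), e:=((List (Bool -> c) -> Int) -> List d)} | 1 pending]
  bind f := (Int -> Bool)
step 4: unify List Int ~ c  [subst: {a:=List (Bool -> c), e:=((List (Bool -> c) -> Int) -> List d), f:=(Int -> Bool)} | 0 pending]
  bind c := List Int

Answer: a:=List (Bool -> List Int) c:=List Int e:=((List (Bool -> List Int) -> Int) -> List d) f:=(Int -> Bool)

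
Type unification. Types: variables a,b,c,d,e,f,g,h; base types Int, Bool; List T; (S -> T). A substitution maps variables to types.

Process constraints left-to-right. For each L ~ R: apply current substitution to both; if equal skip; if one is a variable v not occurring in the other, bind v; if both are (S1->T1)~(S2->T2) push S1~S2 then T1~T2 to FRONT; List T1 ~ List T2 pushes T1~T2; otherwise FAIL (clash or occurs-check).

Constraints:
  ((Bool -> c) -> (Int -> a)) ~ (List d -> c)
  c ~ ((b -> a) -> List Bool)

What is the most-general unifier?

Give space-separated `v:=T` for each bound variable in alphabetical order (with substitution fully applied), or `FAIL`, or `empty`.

step 1: unify ((Bool -> c) -> (Int -> a)) ~ (List d -> c)  [subst: {-} | 1 pending]
  -> decompose arrow: push (Bool -> c)~List d, (Int -> a)~c
step 2: unify (Bool -> c) ~ List d  [subst: {-} | 2 pending]
  clash: (Bool -> c) vs List d

Answer: FAIL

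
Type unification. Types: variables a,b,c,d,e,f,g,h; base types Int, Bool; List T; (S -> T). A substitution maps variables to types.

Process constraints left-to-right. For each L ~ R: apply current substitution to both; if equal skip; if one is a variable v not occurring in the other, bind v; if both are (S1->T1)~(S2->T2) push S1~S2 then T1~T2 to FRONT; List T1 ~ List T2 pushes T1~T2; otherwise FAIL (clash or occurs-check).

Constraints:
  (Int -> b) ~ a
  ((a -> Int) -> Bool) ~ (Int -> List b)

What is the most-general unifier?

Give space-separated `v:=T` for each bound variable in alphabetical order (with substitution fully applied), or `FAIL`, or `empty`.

step 1: unify (Int -> b) ~ a  [subst: {-} | 1 pending]
  bind a := (Int -> b)
step 2: unify (((Int -> b) -> Int) -> Bool) ~ (Int -> List b)  [subst: {a:=(Int -> b)} | 0 pending]
  -> decompose arrow: push ((Int -> b) -> Int)~Int, Bool~List b
step 3: unify ((Int -> b) -> Int) ~ Int  [subst: {a:=(Int -> b)} | 1 pending]
  clash: ((Int -> b) -> Int) vs Int

Answer: FAIL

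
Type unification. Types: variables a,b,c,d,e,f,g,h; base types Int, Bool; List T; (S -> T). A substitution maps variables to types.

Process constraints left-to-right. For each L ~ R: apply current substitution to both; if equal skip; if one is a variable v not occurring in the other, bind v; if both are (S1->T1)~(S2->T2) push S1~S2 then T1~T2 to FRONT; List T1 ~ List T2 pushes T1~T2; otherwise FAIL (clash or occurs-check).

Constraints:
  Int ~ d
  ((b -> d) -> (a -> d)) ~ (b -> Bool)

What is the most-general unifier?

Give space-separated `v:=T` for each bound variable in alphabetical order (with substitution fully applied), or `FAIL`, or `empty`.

Answer: FAIL

Derivation:
step 1: unify Int ~ d  [subst: {-} | 1 pending]
  bind d := Int
step 2: unify ((b -> Int) -> (a -> Int)) ~ (b -> Bool)  [subst: {d:=Int} | 0 pending]
  -> decompose arrow: push (b -> Int)~b, (a -> Int)~Bool
step 3: unify (b -> Int) ~ b  [subst: {d:=Int} | 1 pending]
  occurs-check fail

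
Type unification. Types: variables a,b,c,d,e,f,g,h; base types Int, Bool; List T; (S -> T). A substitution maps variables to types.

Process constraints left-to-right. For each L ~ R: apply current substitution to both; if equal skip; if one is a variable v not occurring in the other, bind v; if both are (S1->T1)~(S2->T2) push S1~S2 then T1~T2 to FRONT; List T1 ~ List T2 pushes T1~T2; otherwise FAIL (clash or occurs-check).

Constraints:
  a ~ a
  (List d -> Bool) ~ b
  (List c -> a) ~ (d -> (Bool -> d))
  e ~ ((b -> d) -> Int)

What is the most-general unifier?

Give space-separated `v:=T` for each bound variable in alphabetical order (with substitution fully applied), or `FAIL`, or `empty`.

Answer: a:=(Bool -> List c) b:=(List List c -> Bool) d:=List c e:=(((List List c -> Bool) -> List c) -> Int)

Derivation:
step 1: unify a ~ a  [subst: {-} | 3 pending]
  -> identical, skip
step 2: unify (List d -> Bool) ~ b  [subst: {-} | 2 pending]
  bind b := (List d -> Bool)
step 3: unify (List c -> a) ~ (d -> (Bool -> d))  [subst: {b:=(List d -> Bool)} | 1 pending]
  -> decompose arrow: push List c~d, a~(Bool -> d)
step 4: unify List c ~ d  [subst: {b:=(List d -> Bool)} | 2 pending]
  bind d := List c
step 5: unify a ~ (Bool -> List c)  [subst: {b:=(List d -> Bool), d:=List c} | 1 pending]
  bind a := (Bool -> List c)
step 6: unify e ~ (((List List c -> Bool) -> List c) -> Int)  [subst: {b:=(List d -> Bool), d:=List c, a:=(Bool -> List c)} | 0 pending]
  bind e := (((List List c -> Bool) -> List c) -> Int)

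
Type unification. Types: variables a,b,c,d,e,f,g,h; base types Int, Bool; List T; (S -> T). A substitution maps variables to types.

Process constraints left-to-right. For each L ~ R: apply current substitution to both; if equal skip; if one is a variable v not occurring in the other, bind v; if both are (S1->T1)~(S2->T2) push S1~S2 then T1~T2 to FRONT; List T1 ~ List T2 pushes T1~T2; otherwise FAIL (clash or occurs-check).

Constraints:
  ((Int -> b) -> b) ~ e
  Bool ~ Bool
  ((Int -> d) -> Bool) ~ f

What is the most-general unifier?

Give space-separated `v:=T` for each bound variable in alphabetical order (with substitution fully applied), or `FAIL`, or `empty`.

Answer: e:=((Int -> b) -> b) f:=((Int -> d) -> Bool)

Derivation:
step 1: unify ((Int -> b) -> b) ~ e  [subst: {-} | 2 pending]
  bind e := ((Int -> b) -> b)
step 2: unify Bool ~ Bool  [subst: {e:=((Int -> b) -> b)} | 1 pending]
  -> identical, skip
step 3: unify ((Int -> d) -> Bool) ~ f  [subst: {e:=((Int -> b) -> b)} | 0 pending]
  bind f := ((Int -> d) -> Bool)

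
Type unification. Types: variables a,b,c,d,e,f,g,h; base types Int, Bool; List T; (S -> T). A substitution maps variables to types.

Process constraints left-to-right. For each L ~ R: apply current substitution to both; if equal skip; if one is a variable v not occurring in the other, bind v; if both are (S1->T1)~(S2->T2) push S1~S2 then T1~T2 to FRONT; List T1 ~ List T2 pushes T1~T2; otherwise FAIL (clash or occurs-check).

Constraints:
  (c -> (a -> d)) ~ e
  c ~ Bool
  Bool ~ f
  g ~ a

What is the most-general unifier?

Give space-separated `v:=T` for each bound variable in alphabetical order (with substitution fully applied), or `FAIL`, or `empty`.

step 1: unify (c -> (a -> d)) ~ e  [subst: {-} | 3 pending]
  bind e := (c -> (a -> d))
step 2: unify c ~ Bool  [subst: {e:=(c -> (a -> d))} | 2 pending]
  bind c := Bool
step 3: unify Bool ~ f  [subst: {e:=(c -> (a -> d)), c:=Bool} | 1 pending]
  bind f := Bool
step 4: unify g ~ a  [subst: {e:=(c -> (a -> d)), c:=Bool, f:=Bool} | 0 pending]
  bind g := a

Answer: c:=Bool e:=(Bool -> (a -> d)) f:=Bool g:=a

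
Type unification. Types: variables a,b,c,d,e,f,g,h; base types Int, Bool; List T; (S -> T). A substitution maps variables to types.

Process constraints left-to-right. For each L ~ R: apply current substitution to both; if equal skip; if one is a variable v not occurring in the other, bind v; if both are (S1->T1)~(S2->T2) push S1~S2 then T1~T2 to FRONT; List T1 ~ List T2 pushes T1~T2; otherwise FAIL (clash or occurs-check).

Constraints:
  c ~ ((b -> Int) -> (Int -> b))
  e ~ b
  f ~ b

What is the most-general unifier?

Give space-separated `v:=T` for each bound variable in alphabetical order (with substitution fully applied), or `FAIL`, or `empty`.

step 1: unify c ~ ((b -> Int) -> (Int -> b))  [subst: {-} | 2 pending]
  bind c := ((b -> Int) -> (Int -> b))
step 2: unify e ~ b  [subst: {c:=((b -> Int) -> (Int -> b))} | 1 pending]
  bind e := b
step 3: unify f ~ b  [subst: {c:=((b -> Int) -> (Int -> b)), e:=b} | 0 pending]
  bind f := b

Answer: c:=((b -> Int) -> (Int -> b)) e:=b f:=b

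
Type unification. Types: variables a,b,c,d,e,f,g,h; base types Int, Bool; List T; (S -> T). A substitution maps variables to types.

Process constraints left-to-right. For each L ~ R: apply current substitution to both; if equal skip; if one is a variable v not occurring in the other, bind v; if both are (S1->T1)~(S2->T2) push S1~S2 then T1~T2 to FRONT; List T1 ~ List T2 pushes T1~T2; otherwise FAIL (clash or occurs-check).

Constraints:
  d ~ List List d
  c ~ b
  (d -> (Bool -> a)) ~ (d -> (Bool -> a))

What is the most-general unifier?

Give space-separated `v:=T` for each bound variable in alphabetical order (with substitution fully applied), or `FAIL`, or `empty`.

step 1: unify d ~ List List d  [subst: {-} | 2 pending]
  occurs-check fail: d in List List d

Answer: FAIL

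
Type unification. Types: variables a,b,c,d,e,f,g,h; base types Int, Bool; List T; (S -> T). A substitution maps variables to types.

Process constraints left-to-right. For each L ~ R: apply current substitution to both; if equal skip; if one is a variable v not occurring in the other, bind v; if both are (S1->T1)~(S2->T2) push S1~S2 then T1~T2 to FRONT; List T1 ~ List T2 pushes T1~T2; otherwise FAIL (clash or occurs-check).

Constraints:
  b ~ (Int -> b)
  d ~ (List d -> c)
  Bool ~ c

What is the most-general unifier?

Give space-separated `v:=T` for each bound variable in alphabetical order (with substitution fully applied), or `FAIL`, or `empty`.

Answer: FAIL

Derivation:
step 1: unify b ~ (Int -> b)  [subst: {-} | 2 pending]
  occurs-check fail: b in (Int -> b)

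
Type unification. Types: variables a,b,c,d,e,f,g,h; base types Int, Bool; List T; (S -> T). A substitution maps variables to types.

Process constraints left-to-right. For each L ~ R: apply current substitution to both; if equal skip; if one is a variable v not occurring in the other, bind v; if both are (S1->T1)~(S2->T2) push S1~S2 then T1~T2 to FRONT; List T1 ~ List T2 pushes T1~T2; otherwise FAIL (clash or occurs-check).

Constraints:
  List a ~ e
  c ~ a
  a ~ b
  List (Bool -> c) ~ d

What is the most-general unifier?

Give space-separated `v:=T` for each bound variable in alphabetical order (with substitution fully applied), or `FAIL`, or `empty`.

step 1: unify List a ~ e  [subst: {-} | 3 pending]
  bind e := List a
step 2: unify c ~ a  [subst: {e:=List a} | 2 pending]
  bind c := a
step 3: unify a ~ b  [subst: {e:=List a, c:=a} | 1 pending]
  bind a := b
step 4: unify List (Bool -> b) ~ d  [subst: {e:=List a, c:=a, a:=b} | 0 pending]
  bind d := List (Bool -> b)

Answer: a:=b c:=b d:=List (Bool -> b) e:=List b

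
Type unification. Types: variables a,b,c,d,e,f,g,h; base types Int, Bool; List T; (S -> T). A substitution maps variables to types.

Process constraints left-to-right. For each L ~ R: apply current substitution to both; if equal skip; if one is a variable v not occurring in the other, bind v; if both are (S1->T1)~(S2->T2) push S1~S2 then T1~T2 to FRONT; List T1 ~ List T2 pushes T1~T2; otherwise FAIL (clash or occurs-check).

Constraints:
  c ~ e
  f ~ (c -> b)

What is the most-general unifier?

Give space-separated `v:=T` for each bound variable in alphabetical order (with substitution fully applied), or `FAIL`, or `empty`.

step 1: unify c ~ e  [subst: {-} | 1 pending]
  bind c := e
step 2: unify f ~ (e -> b)  [subst: {c:=e} | 0 pending]
  bind f := (e -> b)

Answer: c:=e f:=(e -> b)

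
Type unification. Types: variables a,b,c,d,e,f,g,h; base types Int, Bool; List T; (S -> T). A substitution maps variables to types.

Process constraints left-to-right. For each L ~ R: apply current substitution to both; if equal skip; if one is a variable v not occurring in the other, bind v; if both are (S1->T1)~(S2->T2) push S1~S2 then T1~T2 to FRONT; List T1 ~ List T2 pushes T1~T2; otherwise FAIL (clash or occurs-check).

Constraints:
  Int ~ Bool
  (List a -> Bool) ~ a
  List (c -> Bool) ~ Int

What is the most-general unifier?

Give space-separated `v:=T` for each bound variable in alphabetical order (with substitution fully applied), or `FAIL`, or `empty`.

step 1: unify Int ~ Bool  [subst: {-} | 2 pending]
  clash: Int vs Bool

Answer: FAIL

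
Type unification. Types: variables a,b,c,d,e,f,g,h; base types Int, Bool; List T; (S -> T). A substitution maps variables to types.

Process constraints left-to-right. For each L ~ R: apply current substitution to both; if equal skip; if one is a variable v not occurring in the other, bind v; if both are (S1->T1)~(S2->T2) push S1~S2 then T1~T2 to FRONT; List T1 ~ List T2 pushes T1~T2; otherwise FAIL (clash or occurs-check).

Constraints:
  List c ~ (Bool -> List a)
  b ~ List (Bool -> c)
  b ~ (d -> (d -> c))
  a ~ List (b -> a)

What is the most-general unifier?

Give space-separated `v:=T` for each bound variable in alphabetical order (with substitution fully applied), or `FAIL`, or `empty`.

Answer: FAIL

Derivation:
step 1: unify List c ~ (Bool -> List a)  [subst: {-} | 3 pending]
  clash: List c vs (Bool -> List a)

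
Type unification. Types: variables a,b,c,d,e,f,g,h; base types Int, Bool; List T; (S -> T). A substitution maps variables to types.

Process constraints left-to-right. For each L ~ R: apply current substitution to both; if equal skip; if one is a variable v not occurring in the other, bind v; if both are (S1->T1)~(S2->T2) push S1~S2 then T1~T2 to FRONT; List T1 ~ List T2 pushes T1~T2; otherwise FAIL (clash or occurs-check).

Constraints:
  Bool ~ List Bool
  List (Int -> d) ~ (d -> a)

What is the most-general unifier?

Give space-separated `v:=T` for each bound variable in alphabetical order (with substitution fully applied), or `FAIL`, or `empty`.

step 1: unify Bool ~ List Bool  [subst: {-} | 1 pending]
  clash: Bool vs List Bool

Answer: FAIL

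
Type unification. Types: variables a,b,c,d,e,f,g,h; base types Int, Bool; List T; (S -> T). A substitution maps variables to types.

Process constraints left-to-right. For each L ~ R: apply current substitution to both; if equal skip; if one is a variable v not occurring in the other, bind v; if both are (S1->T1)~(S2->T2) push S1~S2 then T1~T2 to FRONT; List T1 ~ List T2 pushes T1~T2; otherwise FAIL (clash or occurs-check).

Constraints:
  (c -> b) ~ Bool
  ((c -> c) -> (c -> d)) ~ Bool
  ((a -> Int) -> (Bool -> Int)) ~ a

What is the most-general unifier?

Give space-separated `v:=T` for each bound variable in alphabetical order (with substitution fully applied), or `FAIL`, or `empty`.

Answer: FAIL

Derivation:
step 1: unify (c -> b) ~ Bool  [subst: {-} | 2 pending]
  clash: (c -> b) vs Bool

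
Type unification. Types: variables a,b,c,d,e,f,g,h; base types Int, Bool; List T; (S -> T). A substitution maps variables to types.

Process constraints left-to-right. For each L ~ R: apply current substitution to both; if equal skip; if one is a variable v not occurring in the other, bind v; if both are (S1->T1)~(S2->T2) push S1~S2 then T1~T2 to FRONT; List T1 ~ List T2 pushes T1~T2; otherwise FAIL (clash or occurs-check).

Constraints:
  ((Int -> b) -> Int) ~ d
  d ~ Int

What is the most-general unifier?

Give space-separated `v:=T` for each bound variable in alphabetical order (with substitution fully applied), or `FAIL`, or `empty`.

step 1: unify ((Int -> b) -> Int) ~ d  [subst: {-} | 1 pending]
  bind d := ((Int -> b) -> Int)
step 2: unify ((Int -> b) -> Int) ~ Int  [subst: {d:=((Int -> b) -> Int)} | 0 pending]
  clash: ((Int -> b) -> Int) vs Int

Answer: FAIL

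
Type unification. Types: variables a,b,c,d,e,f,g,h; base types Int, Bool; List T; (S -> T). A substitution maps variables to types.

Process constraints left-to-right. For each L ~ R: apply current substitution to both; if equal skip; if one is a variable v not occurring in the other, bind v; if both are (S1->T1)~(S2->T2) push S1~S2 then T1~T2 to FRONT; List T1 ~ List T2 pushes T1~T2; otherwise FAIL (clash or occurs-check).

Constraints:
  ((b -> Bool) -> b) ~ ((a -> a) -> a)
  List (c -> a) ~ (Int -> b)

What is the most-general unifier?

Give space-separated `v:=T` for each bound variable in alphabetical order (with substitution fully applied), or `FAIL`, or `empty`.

Answer: FAIL

Derivation:
step 1: unify ((b -> Bool) -> b) ~ ((a -> a) -> a)  [subst: {-} | 1 pending]
  -> decompose arrow: push (b -> Bool)~(a -> a), b~a
step 2: unify (b -> Bool) ~ (a -> a)  [subst: {-} | 2 pending]
  -> decompose arrow: push b~a, Bool~a
step 3: unify b ~ a  [subst: {-} | 3 pending]
  bind b := a
step 4: unify Bool ~ a  [subst: {b:=a} | 2 pending]
  bind a := Bool
step 5: unify Bool ~ Bool  [subst: {b:=a, a:=Bool} | 1 pending]
  -> identical, skip
step 6: unify List (c -> Bool) ~ (Int -> Bool)  [subst: {b:=a, a:=Bool} | 0 pending]
  clash: List (c -> Bool) vs (Int -> Bool)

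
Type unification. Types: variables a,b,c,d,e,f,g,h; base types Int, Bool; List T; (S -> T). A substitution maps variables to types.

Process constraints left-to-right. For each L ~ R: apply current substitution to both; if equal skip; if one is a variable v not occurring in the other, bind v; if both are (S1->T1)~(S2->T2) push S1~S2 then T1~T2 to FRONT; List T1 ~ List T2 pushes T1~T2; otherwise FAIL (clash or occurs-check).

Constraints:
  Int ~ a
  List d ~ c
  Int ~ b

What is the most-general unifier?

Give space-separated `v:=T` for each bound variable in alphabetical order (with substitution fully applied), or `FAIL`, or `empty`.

step 1: unify Int ~ a  [subst: {-} | 2 pending]
  bind a := Int
step 2: unify List d ~ c  [subst: {a:=Int} | 1 pending]
  bind c := List d
step 3: unify Int ~ b  [subst: {a:=Int, c:=List d} | 0 pending]
  bind b := Int

Answer: a:=Int b:=Int c:=List d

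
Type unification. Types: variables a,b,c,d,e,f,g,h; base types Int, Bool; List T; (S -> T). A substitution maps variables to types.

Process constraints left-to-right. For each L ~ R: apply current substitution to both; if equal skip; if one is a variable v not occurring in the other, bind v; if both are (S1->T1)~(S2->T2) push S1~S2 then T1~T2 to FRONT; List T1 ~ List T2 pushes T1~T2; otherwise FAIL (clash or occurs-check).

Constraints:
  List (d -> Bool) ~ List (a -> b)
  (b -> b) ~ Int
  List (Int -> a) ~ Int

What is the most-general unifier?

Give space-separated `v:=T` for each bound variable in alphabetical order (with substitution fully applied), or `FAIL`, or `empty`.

Answer: FAIL

Derivation:
step 1: unify List (d -> Bool) ~ List (a -> b)  [subst: {-} | 2 pending]
  -> decompose List: push (d -> Bool)~(a -> b)
step 2: unify (d -> Bool) ~ (a -> b)  [subst: {-} | 2 pending]
  -> decompose arrow: push d~a, Bool~b
step 3: unify d ~ a  [subst: {-} | 3 pending]
  bind d := a
step 4: unify Bool ~ b  [subst: {d:=a} | 2 pending]
  bind b := Bool
step 5: unify (Bool -> Bool) ~ Int  [subst: {d:=a, b:=Bool} | 1 pending]
  clash: (Bool -> Bool) vs Int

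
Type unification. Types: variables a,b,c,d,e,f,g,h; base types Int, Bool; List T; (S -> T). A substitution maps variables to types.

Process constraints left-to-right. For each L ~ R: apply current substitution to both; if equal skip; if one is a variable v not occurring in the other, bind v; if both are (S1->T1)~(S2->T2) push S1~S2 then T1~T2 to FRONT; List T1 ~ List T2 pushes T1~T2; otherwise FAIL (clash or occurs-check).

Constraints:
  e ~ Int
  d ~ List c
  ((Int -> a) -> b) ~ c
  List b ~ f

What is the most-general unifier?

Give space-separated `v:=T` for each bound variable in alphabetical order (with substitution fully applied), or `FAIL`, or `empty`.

step 1: unify e ~ Int  [subst: {-} | 3 pending]
  bind e := Int
step 2: unify d ~ List c  [subst: {e:=Int} | 2 pending]
  bind d := List c
step 3: unify ((Int -> a) -> b) ~ c  [subst: {e:=Int, d:=List c} | 1 pending]
  bind c := ((Int -> a) -> b)
step 4: unify List b ~ f  [subst: {e:=Int, d:=List c, c:=((Int -> a) -> b)} | 0 pending]
  bind f := List b

Answer: c:=((Int -> a) -> b) d:=List ((Int -> a) -> b) e:=Int f:=List b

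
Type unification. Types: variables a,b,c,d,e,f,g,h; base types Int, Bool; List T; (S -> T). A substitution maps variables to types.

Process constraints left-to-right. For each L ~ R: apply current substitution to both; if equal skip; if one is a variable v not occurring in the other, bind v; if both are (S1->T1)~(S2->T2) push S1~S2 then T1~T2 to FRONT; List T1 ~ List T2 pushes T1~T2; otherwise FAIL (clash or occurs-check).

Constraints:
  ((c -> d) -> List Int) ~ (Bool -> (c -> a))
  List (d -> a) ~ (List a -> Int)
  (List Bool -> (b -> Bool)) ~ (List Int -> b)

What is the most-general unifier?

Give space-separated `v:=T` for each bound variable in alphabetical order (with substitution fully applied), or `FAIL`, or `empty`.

Answer: FAIL

Derivation:
step 1: unify ((c -> d) -> List Int) ~ (Bool -> (c -> a))  [subst: {-} | 2 pending]
  -> decompose arrow: push (c -> d)~Bool, List Int~(c -> a)
step 2: unify (c -> d) ~ Bool  [subst: {-} | 3 pending]
  clash: (c -> d) vs Bool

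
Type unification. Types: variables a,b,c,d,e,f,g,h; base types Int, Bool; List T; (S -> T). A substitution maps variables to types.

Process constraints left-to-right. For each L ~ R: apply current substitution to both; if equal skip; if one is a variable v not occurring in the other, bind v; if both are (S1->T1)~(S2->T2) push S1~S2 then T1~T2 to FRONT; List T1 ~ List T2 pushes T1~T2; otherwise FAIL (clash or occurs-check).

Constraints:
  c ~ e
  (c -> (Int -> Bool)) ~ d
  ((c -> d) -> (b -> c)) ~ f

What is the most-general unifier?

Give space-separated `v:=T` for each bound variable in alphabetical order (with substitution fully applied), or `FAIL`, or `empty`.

step 1: unify c ~ e  [subst: {-} | 2 pending]
  bind c := e
step 2: unify (e -> (Int -> Bool)) ~ d  [subst: {c:=e} | 1 pending]
  bind d := (e -> (Int -> Bool))
step 3: unify ((e -> (e -> (Int -> Bool))) -> (b -> e)) ~ f  [subst: {c:=e, d:=(e -> (Int -> Bool))} | 0 pending]
  bind f := ((e -> (e -> (Int -> Bool))) -> (b -> e))

Answer: c:=e d:=(e -> (Int -> Bool)) f:=((e -> (e -> (Int -> Bool))) -> (b -> e))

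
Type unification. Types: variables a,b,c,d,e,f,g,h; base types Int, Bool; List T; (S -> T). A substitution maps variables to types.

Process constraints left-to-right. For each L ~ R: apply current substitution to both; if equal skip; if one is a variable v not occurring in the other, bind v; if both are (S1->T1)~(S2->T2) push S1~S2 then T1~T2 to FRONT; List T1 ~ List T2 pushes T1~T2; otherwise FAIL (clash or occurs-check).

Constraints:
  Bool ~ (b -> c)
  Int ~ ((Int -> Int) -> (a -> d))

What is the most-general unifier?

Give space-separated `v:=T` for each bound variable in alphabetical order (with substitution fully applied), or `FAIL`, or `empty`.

step 1: unify Bool ~ (b -> c)  [subst: {-} | 1 pending]
  clash: Bool vs (b -> c)

Answer: FAIL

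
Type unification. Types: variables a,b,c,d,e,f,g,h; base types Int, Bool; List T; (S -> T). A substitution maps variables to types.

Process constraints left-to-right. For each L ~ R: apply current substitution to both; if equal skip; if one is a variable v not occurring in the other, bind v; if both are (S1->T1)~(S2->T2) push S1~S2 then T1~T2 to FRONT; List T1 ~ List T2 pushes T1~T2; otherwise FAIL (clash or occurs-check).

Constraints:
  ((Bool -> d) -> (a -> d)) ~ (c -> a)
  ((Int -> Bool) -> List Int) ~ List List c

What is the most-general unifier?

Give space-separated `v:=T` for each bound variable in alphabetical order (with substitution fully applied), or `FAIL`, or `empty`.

Answer: FAIL

Derivation:
step 1: unify ((Bool -> d) -> (a -> d)) ~ (c -> a)  [subst: {-} | 1 pending]
  -> decompose arrow: push (Bool -> d)~c, (a -> d)~a
step 2: unify (Bool -> d) ~ c  [subst: {-} | 2 pending]
  bind c := (Bool -> d)
step 3: unify (a -> d) ~ a  [subst: {c:=(Bool -> d)} | 1 pending]
  occurs-check fail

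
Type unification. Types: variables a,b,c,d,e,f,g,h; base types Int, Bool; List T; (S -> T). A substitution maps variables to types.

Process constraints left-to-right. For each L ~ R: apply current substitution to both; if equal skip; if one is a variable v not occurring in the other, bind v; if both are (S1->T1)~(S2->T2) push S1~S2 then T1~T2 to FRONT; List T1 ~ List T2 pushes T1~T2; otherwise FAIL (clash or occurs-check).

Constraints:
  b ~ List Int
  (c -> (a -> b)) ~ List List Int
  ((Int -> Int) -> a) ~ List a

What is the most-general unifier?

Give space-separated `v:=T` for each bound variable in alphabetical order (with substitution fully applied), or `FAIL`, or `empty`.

Answer: FAIL

Derivation:
step 1: unify b ~ List Int  [subst: {-} | 2 pending]
  bind b := List Int
step 2: unify (c -> (a -> List Int)) ~ List List Int  [subst: {b:=List Int} | 1 pending]
  clash: (c -> (a -> List Int)) vs List List Int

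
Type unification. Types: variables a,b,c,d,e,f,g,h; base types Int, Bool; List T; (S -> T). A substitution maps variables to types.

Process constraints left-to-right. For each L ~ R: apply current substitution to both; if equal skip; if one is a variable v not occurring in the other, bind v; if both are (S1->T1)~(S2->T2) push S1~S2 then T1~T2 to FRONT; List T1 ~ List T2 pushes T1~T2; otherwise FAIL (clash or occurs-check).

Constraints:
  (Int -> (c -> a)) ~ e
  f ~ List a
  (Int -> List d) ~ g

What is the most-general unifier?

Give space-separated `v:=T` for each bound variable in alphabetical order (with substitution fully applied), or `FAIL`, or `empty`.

step 1: unify (Int -> (c -> a)) ~ e  [subst: {-} | 2 pending]
  bind e := (Int -> (c -> a))
step 2: unify f ~ List a  [subst: {e:=(Int -> (c -> a))} | 1 pending]
  bind f := List a
step 3: unify (Int -> List d) ~ g  [subst: {e:=(Int -> (c -> a)), f:=List a} | 0 pending]
  bind g := (Int -> List d)

Answer: e:=(Int -> (c -> a)) f:=List a g:=(Int -> List d)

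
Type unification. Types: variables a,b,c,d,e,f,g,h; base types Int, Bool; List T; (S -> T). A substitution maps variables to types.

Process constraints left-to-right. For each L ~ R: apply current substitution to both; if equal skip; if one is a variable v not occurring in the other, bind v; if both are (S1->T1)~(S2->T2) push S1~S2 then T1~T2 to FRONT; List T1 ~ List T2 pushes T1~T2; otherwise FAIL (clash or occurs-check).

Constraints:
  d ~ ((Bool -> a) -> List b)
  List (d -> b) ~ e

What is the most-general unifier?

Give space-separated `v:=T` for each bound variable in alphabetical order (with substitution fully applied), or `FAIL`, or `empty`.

Answer: d:=((Bool -> a) -> List b) e:=List (((Bool -> a) -> List b) -> b)

Derivation:
step 1: unify d ~ ((Bool -> a) -> List b)  [subst: {-} | 1 pending]
  bind d := ((Bool -> a) -> List b)
step 2: unify List (((Bool -> a) -> List b) -> b) ~ e  [subst: {d:=((Bool -> a) -> List b)} | 0 pending]
  bind e := List (((Bool -> a) -> List b) -> b)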